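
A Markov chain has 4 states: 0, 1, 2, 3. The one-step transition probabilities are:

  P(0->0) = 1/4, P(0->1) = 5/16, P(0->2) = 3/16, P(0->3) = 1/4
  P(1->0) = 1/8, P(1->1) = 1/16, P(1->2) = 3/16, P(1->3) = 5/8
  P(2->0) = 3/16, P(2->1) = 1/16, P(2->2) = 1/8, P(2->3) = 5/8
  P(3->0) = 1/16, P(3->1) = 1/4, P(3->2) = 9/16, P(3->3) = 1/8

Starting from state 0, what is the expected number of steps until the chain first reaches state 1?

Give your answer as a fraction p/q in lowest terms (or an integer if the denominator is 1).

Answer: 540/119

Derivation:
Let h_i = expected steps to first reach 1 from state i.
Boundary: h_1 = 0.
First-step equations for the other states:
  h_0 = 1 + 1/4*h_0 + 5/16*h_1 + 3/16*h_2 + 1/4*h_3
  h_2 = 1 + 3/16*h_0 + 1/16*h_1 + 1/8*h_2 + 5/8*h_3
  h_3 = 1 + 1/16*h_0 + 1/4*h_1 + 9/16*h_2 + 1/8*h_3

Substituting h_1 = 0 and rearranging gives the linear system (I - Q) h = 1:
  [3/4, -3/16, -1/4] . (h_0, h_2, h_3) = 1
  [-3/16, 7/8, -5/8] . (h_0, h_2, h_3) = 1
  [-1/16, -9/16, 7/8] . (h_0, h_2, h_3) = 1

Solving yields:
  h_0 = 540/119
  h_2 = 696/119
  h_3 = 622/119

Starting state is 0, so the expected hitting time is h_0 = 540/119.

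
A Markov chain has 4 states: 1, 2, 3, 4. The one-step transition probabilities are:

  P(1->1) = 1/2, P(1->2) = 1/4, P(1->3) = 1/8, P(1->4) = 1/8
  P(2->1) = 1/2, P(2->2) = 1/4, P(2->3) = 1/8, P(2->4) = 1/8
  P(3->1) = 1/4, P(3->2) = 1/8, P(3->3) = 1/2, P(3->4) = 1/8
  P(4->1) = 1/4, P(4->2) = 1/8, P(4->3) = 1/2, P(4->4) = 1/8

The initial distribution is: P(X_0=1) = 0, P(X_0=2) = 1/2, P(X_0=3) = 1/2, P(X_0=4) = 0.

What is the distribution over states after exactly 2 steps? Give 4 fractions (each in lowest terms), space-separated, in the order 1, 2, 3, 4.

Answer: 25/64 25/128 37/128 1/8

Derivation:
Propagating the distribution step by step (d_{t+1} = d_t * P):
d_0 = (1=0, 2=1/2, 3=1/2, 4=0)
  d_1[1] = 0*1/2 + 1/2*1/2 + 1/2*1/4 + 0*1/4 = 3/8
  d_1[2] = 0*1/4 + 1/2*1/4 + 1/2*1/8 + 0*1/8 = 3/16
  d_1[3] = 0*1/8 + 1/2*1/8 + 1/2*1/2 + 0*1/2 = 5/16
  d_1[4] = 0*1/8 + 1/2*1/8 + 1/2*1/8 + 0*1/8 = 1/8
d_1 = (1=3/8, 2=3/16, 3=5/16, 4=1/8)
  d_2[1] = 3/8*1/2 + 3/16*1/2 + 5/16*1/4 + 1/8*1/4 = 25/64
  d_2[2] = 3/8*1/4 + 3/16*1/4 + 5/16*1/8 + 1/8*1/8 = 25/128
  d_2[3] = 3/8*1/8 + 3/16*1/8 + 5/16*1/2 + 1/8*1/2 = 37/128
  d_2[4] = 3/8*1/8 + 3/16*1/8 + 5/16*1/8 + 1/8*1/8 = 1/8
d_2 = (1=25/64, 2=25/128, 3=37/128, 4=1/8)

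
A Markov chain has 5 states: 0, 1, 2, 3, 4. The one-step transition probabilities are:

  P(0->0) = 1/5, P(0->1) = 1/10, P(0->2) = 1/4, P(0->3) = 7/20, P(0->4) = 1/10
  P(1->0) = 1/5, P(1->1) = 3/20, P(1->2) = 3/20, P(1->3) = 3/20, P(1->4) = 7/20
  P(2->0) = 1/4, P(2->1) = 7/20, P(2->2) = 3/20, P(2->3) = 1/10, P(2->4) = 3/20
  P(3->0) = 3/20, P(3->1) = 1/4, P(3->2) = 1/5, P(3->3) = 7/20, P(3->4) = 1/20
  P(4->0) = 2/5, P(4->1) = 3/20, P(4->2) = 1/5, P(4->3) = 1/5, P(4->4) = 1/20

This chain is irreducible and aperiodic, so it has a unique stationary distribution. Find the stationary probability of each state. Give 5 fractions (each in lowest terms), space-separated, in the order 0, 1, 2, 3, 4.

Answer: 20373/90265 18154/90265 17299/90265 21731/90265 12708/90265

Derivation:
The stationary distribution satisfies pi = pi * P, i.e.:
  pi_0 = 1/5*pi_0 + 1/5*pi_1 + 1/4*pi_2 + 3/20*pi_3 + 2/5*pi_4
  pi_1 = 1/10*pi_0 + 3/20*pi_1 + 7/20*pi_2 + 1/4*pi_3 + 3/20*pi_4
  pi_2 = 1/4*pi_0 + 3/20*pi_1 + 3/20*pi_2 + 1/5*pi_3 + 1/5*pi_4
  pi_3 = 7/20*pi_0 + 3/20*pi_1 + 1/10*pi_2 + 7/20*pi_3 + 1/5*pi_4
  pi_4 = 1/10*pi_0 + 7/20*pi_1 + 3/20*pi_2 + 1/20*pi_3 + 1/20*pi_4
with normalization: pi_0 + pi_1 + pi_2 + pi_3 + pi_4 = 1.

Using the first 4 balance equations plus normalization, the linear system A*pi = b is:
  [-4/5, 1/5, 1/4, 3/20, 2/5] . pi = 0
  [1/10, -17/20, 7/20, 1/4, 3/20] . pi = 0
  [1/4, 3/20, -17/20, 1/5, 1/5] . pi = 0
  [7/20, 3/20, 1/10, -13/20, 1/5] . pi = 0
  [1, 1, 1, 1, 1] . pi = 1

Solving yields:
  pi_0 = 20373/90265
  pi_1 = 18154/90265
  pi_2 = 17299/90265
  pi_3 = 21731/90265
  pi_4 = 12708/90265

Verification (pi * P):
  20373/90265*1/5 + 18154/90265*1/5 + 17299/90265*1/4 + 21731/90265*3/20 + 12708/90265*2/5 = 20373/90265 = pi_0  (ok)
  20373/90265*1/10 + 18154/90265*3/20 + 17299/90265*7/20 + 21731/90265*1/4 + 12708/90265*3/20 = 18154/90265 = pi_1  (ok)
  20373/90265*1/4 + 18154/90265*3/20 + 17299/90265*3/20 + 21731/90265*1/5 + 12708/90265*1/5 = 17299/90265 = pi_2  (ok)
  20373/90265*7/20 + 18154/90265*3/20 + 17299/90265*1/10 + 21731/90265*7/20 + 12708/90265*1/5 = 21731/90265 = pi_3  (ok)
  20373/90265*1/10 + 18154/90265*7/20 + 17299/90265*3/20 + 21731/90265*1/20 + 12708/90265*1/20 = 12708/90265 = pi_4  (ok)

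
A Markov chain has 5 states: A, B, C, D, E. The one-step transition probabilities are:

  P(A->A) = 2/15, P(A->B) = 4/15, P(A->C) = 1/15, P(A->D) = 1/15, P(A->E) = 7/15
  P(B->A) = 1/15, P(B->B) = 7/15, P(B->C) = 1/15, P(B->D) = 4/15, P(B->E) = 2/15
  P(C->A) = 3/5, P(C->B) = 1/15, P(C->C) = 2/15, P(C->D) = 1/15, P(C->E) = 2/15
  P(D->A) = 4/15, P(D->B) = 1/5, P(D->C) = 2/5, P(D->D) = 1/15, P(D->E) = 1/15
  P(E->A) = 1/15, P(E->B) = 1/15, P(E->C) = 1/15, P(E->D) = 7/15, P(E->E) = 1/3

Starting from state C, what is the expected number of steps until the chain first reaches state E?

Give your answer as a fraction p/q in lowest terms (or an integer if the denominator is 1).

Answer: 48645/10942

Derivation:
Let h_i = expected steps to first reach E from state i.
Boundary: h_E = 0.
First-step equations for the other states:
  h_A = 1 + 2/15*h_A + 4/15*h_B + 1/15*h_C + 1/15*h_D + 7/15*h_E
  h_B = 1 + 1/15*h_A + 7/15*h_B + 1/15*h_C + 4/15*h_D + 2/15*h_E
  h_C = 1 + 3/5*h_A + 1/15*h_B + 2/15*h_C + 1/15*h_D + 2/15*h_E
  h_D = 1 + 4/15*h_A + 1/5*h_B + 2/5*h_C + 1/15*h_D + 1/15*h_E

Substituting h_E = 0 and rearranging gives the linear system (I - Q) h = 1:
  [13/15, -4/15, -1/15, -1/15] . (h_A, h_B, h_C, h_D) = 1
  [-1/15, 8/15, -1/15, -4/15] . (h_A, h_B, h_C, h_D) = 1
  [-3/5, -1/15, 13/15, -1/15] . (h_A, h_B, h_C, h_D) = 1
  [-4/15, -1/5, -2/5, 14/15] . (h_A, h_B, h_C, h_D) = 1

Solving yields:
  h_A = 39105/10942
  h_B = 29880/5471
  h_C = 48645/10942
  h_D = 28275/5471

Starting state is C, so the expected hitting time is h_C = 48645/10942.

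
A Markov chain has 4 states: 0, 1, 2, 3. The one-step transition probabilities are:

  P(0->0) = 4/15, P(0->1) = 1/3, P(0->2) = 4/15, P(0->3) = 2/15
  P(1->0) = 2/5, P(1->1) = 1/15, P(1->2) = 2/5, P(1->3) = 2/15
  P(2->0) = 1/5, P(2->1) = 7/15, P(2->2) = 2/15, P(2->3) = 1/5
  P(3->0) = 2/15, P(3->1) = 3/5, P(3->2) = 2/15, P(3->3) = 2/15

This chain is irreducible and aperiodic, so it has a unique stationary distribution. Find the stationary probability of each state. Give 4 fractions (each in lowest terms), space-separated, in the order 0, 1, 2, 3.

Answer: 1312/4815 1549/4815 82/321 724/4815

Derivation:
The stationary distribution satisfies pi = pi * P, i.e.:
  pi_0 = 4/15*pi_0 + 2/5*pi_1 + 1/5*pi_2 + 2/15*pi_3
  pi_1 = 1/3*pi_0 + 1/15*pi_1 + 7/15*pi_2 + 3/5*pi_3
  pi_2 = 4/15*pi_0 + 2/5*pi_1 + 2/15*pi_2 + 2/15*pi_3
  pi_3 = 2/15*pi_0 + 2/15*pi_1 + 1/5*pi_2 + 2/15*pi_3
with normalization: pi_0 + pi_1 + pi_2 + pi_3 = 1.

Using the first 3 balance equations plus normalization, the linear system A*pi = b is:
  [-11/15, 2/5, 1/5, 2/15] . pi = 0
  [1/3, -14/15, 7/15, 3/5] . pi = 0
  [4/15, 2/5, -13/15, 2/15] . pi = 0
  [1, 1, 1, 1] . pi = 1

Solving yields:
  pi_0 = 1312/4815
  pi_1 = 1549/4815
  pi_2 = 82/321
  pi_3 = 724/4815

Verification (pi * P):
  1312/4815*4/15 + 1549/4815*2/5 + 82/321*1/5 + 724/4815*2/15 = 1312/4815 = pi_0  (ok)
  1312/4815*1/3 + 1549/4815*1/15 + 82/321*7/15 + 724/4815*3/5 = 1549/4815 = pi_1  (ok)
  1312/4815*4/15 + 1549/4815*2/5 + 82/321*2/15 + 724/4815*2/15 = 82/321 = pi_2  (ok)
  1312/4815*2/15 + 1549/4815*2/15 + 82/321*1/5 + 724/4815*2/15 = 724/4815 = pi_3  (ok)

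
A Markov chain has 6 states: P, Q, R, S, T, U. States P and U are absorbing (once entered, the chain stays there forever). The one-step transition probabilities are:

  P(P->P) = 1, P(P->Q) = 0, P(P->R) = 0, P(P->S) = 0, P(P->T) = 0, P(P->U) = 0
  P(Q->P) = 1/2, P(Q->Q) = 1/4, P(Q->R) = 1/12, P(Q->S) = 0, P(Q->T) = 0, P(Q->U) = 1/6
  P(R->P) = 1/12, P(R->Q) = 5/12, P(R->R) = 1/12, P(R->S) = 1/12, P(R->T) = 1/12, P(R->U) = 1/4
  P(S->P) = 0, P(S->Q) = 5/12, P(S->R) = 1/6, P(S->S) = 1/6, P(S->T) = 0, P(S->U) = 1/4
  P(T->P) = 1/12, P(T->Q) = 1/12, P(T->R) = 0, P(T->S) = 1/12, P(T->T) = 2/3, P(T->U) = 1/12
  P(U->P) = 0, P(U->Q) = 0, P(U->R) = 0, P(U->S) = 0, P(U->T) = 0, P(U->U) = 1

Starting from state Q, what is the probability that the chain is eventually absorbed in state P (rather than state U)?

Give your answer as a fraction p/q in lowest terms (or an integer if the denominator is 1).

Answer: 526/727

Derivation:
Let a_i = P(absorbed in P | start in state i).
Boundary conditions: a_P = 1, a_U = 0.
For each transient state i, a_i = sum_j P(i->j) * a_j:
  a_Q = 1/2*a_P + 1/4*a_Q + 1/12*a_R + 0*a_S + 0*a_T + 1/6*a_U
  a_R = 1/12*a_P + 5/12*a_Q + 1/12*a_R + 1/12*a_S + 1/12*a_T + 1/4*a_U
  a_S = 0*a_P + 5/12*a_Q + 1/6*a_R + 1/6*a_S + 0*a_T + 1/4*a_U
  a_T = 1/12*a_P + 1/12*a_Q + 0*a_R + 1/12*a_S + 2/3*a_T + 1/12*a_U

Substituting a_P = 1 and a_U = 0, rearrange to (I - Q) a = r where r[i] = P(i -> P):
  [3/4, -1/12, 0, 0] . (a_Q, a_R, a_S, a_T) = 1/2
  [-5/12, 11/12, -1/12, -1/12] . (a_Q, a_R, a_S, a_T) = 1/12
  [-5/12, -1/6, 5/6, 0] . (a_Q, a_R, a_S, a_T) = 0
  [-1/12, 0, -1/12, 1/3] . (a_Q, a_R, a_S, a_T) = 1/12

Solving yields:
  a_Q = 526/727
  a_R = 372/727
  a_S = 1687/3635
  a_T = 1988/3635

Starting state is Q, so the absorption probability is a_Q = 526/727.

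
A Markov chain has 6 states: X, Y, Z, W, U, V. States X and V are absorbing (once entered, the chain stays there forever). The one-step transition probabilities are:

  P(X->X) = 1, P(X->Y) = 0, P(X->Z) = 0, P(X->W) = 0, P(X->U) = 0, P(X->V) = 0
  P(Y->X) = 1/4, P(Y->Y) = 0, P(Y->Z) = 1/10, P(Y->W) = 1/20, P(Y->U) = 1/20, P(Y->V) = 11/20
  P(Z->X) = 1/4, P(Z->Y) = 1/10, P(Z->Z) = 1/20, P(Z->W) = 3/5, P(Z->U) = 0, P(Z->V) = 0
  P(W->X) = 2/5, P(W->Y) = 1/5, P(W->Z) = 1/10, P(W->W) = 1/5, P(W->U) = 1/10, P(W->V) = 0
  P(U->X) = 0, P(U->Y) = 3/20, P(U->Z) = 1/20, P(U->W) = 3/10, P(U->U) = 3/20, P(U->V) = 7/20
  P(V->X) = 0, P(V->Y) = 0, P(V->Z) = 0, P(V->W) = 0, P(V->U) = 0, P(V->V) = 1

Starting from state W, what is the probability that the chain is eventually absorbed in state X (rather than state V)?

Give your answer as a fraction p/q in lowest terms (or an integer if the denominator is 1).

Let a_i = P(absorbed in X | start in state i).
Boundary conditions: a_X = 1, a_V = 0.
For each transient state i, a_i = sum_j P(i->j) * a_j:
  a_Y = 1/4*a_X + 0*a_Y + 1/10*a_Z + 1/20*a_W + 1/20*a_U + 11/20*a_V
  a_Z = 1/4*a_X + 1/10*a_Y + 1/20*a_Z + 3/5*a_W + 0*a_U + 0*a_V
  a_W = 2/5*a_X + 1/5*a_Y + 1/10*a_Z + 1/5*a_W + 1/10*a_U + 0*a_V
  a_U = 0*a_X + 3/20*a_Y + 1/20*a_Z + 3/10*a_W + 3/20*a_U + 7/20*a_V

Substituting a_X = 1 and a_V = 0, rearrange to (I - Q) a = r where r[i] = P(i -> X):
  [1, -1/10, -1/20, -1/20] . (a_Y, a_Z, a_W, a_U) = 1/4
  [-1/10, 19/20, -3/5, 0] . (a_Y, a_Z, a_W, a_U) = 1/4
  [-1/5, -1/10, 4/5, -1/10] . (a_Y, a_Z, a_W, a_U) = 2/5
  [-3/20, -1/20, -3/10, 17/20] . (a_Y, a_Z, a_W, a_U) = 0

Solving yields:
  a_Y = 16158/42233
  a_Z = 32515/42233
  a_W = 31192/42233
  a_U = 15773/42233

Starting state is W, so the absorption probability is a_W = 31192/42233.

Answer: 31192/42233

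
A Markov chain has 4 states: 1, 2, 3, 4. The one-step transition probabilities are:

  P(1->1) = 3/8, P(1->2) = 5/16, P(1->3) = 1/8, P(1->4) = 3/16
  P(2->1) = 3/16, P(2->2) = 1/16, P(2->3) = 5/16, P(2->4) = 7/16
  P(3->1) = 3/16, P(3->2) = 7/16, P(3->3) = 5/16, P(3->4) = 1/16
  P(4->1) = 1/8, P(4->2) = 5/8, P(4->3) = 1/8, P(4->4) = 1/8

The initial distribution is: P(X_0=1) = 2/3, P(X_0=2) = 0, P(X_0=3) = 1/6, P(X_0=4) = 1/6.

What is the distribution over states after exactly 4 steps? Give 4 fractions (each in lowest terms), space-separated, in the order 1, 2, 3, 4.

Propagating the distribution step by step (d_{t+1} = d_t * P):
d_0 = (1=2/3, 2=0, 3=1/6, 4=1/6)
  d_1[1] = 2/3*3/8 + 0*3/16 + 1/6*3/16 + 1/6*1/8 = 29/96
  d_1[2] = 2/3*5/16 + 0*1/16 + 1/6*7/16 + 1/6*5/8 = 37/96
  d_1[3] = 2/3*1/8 + 0*5/16 + 1/6*5/16 + 1/6*1/8 = 5/32
  d_1[4] = 2/3*3/16 + 0*7/16 + 1/6*1/16 + 1/6*1/8 = 5/32
d_1 = (1=29/96, 2=37/96, 3=5/32, 4=5/32)
  d_2[1] = 29/96*3/8 + 37/96*3/16 + 5/32*3/16 + 5/32*1/8 = 15/64
  d_2[2] = 29/96*5/16 + 37/96*1/16 + 5/32*7/16 + 5/32*5/8 = 437/1536
  d_2[3] = 29/96*1/8 + 37/96*5/16 + 5/32*5/16 + 5/32*1/8 = 29/128
  d_2[4] = 29/96*3/16 + 37/96*7/16 + 5/32*1/16 + 5/32*1/8 = 391/1536
d_2 = (1=15/64, 2=437/1536, 3=29/128, 4=391/1536)
  d_3[1] = 15/64*3/8 + 437/1536*3/16 + 29/128*3/16 + 391/1536*1/8 = 5297/24576
  d_3[2] = 15/64*5/16 + 437/1536*1/16 + 29/128*7/16 + 391/1536*5/8 = 2861/8192
  d_3[3] = 15/64*1/8 + 437/1536*5/16 + 29/128*5/16 + 391/1536*1/8 = 1809/8192
  d_3[4] = 15/64*3/16 + 437/1536*7/16 + 29/128*1/16 + 391/1536*1/8 = 5269/24576
d_3 = (1=5297/24576, 2=2861/8192, 3=1809/8192, 4=5269/24576)
  d_4[1] = 5297/24576*3/8 + 2861/8192*3/16 + 1809/8192*3/16 + 5269/24576*1/8 = 42175/196608
  d_4[2] = 5297/24576*5/16 + 2861/8192*1/16 + 1809/8192*7/16 + 5269/24576*5/8 = 125747/393216
  d_4[3] = 5297/24576*1/8 + 2861/8192*5/16 + 1809/8192*5/16 + 5269/24576*1/8 = 15197/65536
  d_4[4] = 5297/24576*3/16 + 2861/8192*7/16 + 1809/8192*1/16 + 5269/24576*1/8 = 91937/393216
d_4 = (1=42175/196608, 2=125747/393216, 3=15197/65536, 4=91937/393216)

Answer: 42175/196608 125747/393216 15197/65536 91937/393216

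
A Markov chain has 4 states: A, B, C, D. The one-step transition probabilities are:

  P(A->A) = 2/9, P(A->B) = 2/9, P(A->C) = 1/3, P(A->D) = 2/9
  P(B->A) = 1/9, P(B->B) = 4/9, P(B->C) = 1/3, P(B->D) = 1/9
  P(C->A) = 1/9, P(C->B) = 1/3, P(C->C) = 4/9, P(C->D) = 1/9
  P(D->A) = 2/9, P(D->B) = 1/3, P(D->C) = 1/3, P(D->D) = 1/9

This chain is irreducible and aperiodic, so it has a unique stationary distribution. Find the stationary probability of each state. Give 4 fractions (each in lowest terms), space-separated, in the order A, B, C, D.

The stationary distribution satisfies pi = pi * P, i.e.:
  pi_A = 2/9*pi_A + 1/9*pi_B + 1/9*pi_C + 2/9*pi_D
  pi_B = 2/9*pi_A + 4/9*pi_B + 1/3*pi_C + 1/3*pi_D
  pi_C = 1/3*pi_A + 1/3*pi_B + 4/9*pi_C + 1/3*pi_D
  pi_D = 2/9*pi_A + 1/9*pi_B + 1/9*pi_C + 1/9*pi_D
with normalization: pi_A + pi_B + pi_C + pi_D = 1.

Using the first 3 balance equations plus normalization, the linear system A*pi = b is:
  [-7/9, 1/9, 1/9, 2/9] . pi = 0
  [2/9, -5/9, 1/3, 1/3] . pi = 0
  [1/3, 1/3, -5/9, 1/3] . pi = 0
  [1, 1, 1, 1] . pi = 1

Solving yields:
  pi_A = 10/71
  pi_B = 203/568
  pi_C = 3/8
  pi_D = 9/71

Verification (pi * P):
  10/71*2/9 + 203/568*1/9 + 3/8*1/9 + 9/71*2/9 = 10/71 = pi_A  (ok)
  10/71*2/9 + 203/568*4/9 + 3/8*1/3 + 9/71*1/3 = 203/568 = pi_B  (ok)
  10/71*1/3 + 203/568*1/3 + 3/8*4/9 + 9/71*1/3 = 3/8 = pi_C  (ok)
  10/71*2/9 + 203/568*1/9 + 3/8*1/9 + 9/71*1/9 = 9/71 = pi_D  (ok)

Answer: 10/71 203/568 3/8 9/71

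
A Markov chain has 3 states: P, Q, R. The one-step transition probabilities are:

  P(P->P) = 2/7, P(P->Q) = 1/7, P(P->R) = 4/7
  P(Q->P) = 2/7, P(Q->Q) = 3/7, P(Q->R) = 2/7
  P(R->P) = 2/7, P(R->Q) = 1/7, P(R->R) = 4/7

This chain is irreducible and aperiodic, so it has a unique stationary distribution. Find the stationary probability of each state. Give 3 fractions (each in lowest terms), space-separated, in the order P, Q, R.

The stationary distribution satisfies pi = pi * P, i.e.:
  pi_P = 2/7*pi_P + 2/7*pi_Q + 2/7*pi_R
  pi_Q = 1/7*pi_P + 3/7*pi_Q + 1/7*pi_R
  pi_R = 4/7*pi_P + 2/7*pi_Q + 4/7*pi_R
with normalization: pi_P + pi_Q + pi_R = 1.

Using the first 2 balance equations plus normalization, the linear system A*pi = b is:
  [-5/7, 2/7, 2/7] . pi = 0
  [1/7, -4/7, 1/7] . pi = 0
  [1, 1, 1] . pi = 1

Solving yields:
  pi_P = 2/7
  pi_Q = 1/5
  pi_R = 18/35

Verification (pi * P):
  2/7*2/7 + 1/5*2/7 + 18/35*2/7 = 2/7 = pi_P  (ok)
  2/7*1/7 + 1/5*3/7 + 18/35*1/7 = 1/5 = pi_Q  (ok)
  2/7*4/7 + 1/5*2/7 + 18/35*4/7 = 18/35 = pi_R  (ok)

Answer: 2/7 1/5 18/35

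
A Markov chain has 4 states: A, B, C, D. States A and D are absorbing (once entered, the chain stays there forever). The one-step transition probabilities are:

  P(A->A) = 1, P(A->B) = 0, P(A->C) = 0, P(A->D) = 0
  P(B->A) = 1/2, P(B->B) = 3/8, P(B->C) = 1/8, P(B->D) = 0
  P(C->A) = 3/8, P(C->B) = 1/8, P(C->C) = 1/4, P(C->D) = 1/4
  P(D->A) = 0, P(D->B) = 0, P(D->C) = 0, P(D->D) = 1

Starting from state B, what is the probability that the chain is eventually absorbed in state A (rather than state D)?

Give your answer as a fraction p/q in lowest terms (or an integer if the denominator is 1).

Answer: 27/29

Derivation:
Let a_i = P(absorbed in A | start in state i).
Boundary conditions: a_A = 1, a_D = 0.
For each transient state i, a_i = sum_j P(i->j) * a_j:
  a_B = 1/2*a_A + 3/8*a_B + 1/8*a_C + 0*a_D
  a_C = 3/8*a_A + 1/8*a_B + 1/4*a_C + 1/4*a_D

Substituting a_A = 1 and a_D = 0, rearrange to (I - Q) a = r where r[i] = P(i -> A):
  [5/8, -1/8] . (a_B, a_C) = 1/2
  [-1/8, 3/4] . (a_B, a_C) = 3/8

Solving yields:
  a_B = 27/29
  a_C = 19/29

Starting state is B, so the absorption probability is a_B = 27/29.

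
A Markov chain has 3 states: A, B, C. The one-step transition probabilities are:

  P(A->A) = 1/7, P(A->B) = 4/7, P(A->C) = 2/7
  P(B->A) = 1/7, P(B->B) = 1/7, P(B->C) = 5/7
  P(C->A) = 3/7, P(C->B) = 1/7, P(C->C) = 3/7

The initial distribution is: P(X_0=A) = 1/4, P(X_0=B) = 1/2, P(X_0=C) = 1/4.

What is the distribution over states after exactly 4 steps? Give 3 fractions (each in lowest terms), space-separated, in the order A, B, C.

Answer: 654/2401 628/2401 1119/2401

Derivation:
Propagating the distribution step by step (d_{t+1} = d_t * P):
d_0 = (A=1/4, B=1/2, C=1/4)
  d_1[A] = 1/4*1/7 + 1/2*1/7 + 1/4*3/7 = 3/14
  d_1[B] = 1/4*4/7 + 1/2*1/7 + 1/4*1/7 = 1/4
  d_1[C] = 1/4*2/7 + 1/2*5/7 + 1/4*3/7 = 15/28
d_1 = (A=3/14, B=1/4, C=15/28)
  d_2[A] = 3/14*1/7 + 1/4*1/7 + 15/28*3/7 = 29/98
  d_2[B] = 3/14*4/7 + 1/4*1/7 + 15/28*1/7 = 23/98
  d_2[C] = 3/14*2/7 + 1/4*5/7 + 15/28*3/7 = 23/49
d_2 = (A=29/98, B=23/98, C=23/49)
  d_3[A] = 29/98*1/7 + 23/98*1/7 + 23/49*3/7 = 95/343
  d_3[B] = 29/98*4/7 + 23/98*1/7 + 23/49*1/7 = 185/686
  d_3[C] = 29/98*2/7 + 23/98*5/7 + 23/49*3/7 = 311/686
d_3 = (A=95/343, B=185/686, C=311/686)
  d_4[A] = 95/343*1/7 + 185/686*1/7 + 311/686*3/7 = 654/2401
  d_4[B] = 95/343*4/7 + 185/686*1/7 + 311/686*1/7 = 628/2401
  d_4[C] = 95/343*2/7 + 185/686*5/7 + 311/686*3/7 = 1119/2401
d_4 = (A=654/2401, B=628/2401, C=1119/2401)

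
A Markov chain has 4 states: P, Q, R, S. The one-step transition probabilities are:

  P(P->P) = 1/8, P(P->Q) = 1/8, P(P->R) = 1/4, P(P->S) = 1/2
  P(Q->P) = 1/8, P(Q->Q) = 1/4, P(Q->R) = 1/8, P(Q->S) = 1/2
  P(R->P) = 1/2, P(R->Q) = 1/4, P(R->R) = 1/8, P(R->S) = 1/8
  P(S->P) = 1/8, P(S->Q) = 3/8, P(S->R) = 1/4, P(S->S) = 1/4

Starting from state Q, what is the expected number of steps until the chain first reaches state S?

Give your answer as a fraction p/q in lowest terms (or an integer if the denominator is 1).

Let h_i = expected steps to first reach S from state i.
Boundary: h_S = 0.
First-step equations for the other states:
  h_P = 1 + 1/8*h_P + 1/8*h_Q + 1/4*h_R + 1/2*h_S
  h_Q = 1 + 1/8*h_P + 1/4*h_Q + 1/8*h_R + 1/2*h_S
  h_R = 1 + 1/2*h_P + 1/4*h_Q + 1/8*h_R + 1/8*h_S

Substituting h_S = 0 and rearranging gives the linear system (I - Q) h = 1:
  [7/8, -1/8, -1/4] . (h_P, h_Q, h_R) = 1
  [-1/8, 3/4, -1/8] . (h_P, h_Q, h_R) = 1
  [-1/2, -1/4, 7/8] . (h_P, h_Q, h_R) = 1

Solving yields:
  h_P = 512/217
  h_Q = 488/217
  h_R = 680/217

Starting state is Q, so the expected hitting time is h_Q = 488/217.

Answer: 488/217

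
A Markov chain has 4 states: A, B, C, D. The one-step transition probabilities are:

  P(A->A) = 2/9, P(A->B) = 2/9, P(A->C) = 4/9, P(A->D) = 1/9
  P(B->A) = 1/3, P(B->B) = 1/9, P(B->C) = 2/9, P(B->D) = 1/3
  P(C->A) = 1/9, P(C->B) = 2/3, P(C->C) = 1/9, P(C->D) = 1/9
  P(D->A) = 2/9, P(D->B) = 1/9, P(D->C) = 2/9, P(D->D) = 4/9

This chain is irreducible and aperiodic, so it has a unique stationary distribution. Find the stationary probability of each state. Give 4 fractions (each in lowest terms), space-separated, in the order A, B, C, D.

The stationary distribution satisfies pi = pi * P, i.e.:
  pi_A = 2/9*pi_A + 1/3*pi_B + 1/9*pi_C + 2/9*pi_D
  pi_B = 2/9*pi_A + 1/9*pi_B + 2/3*pi_C + 1/9*pi_D
  pi_C = 4/9*pi_A + 2/9*pi_B + 1/9*pi_C + 2/9*pi_D
  pi_D = 1/9*pi_A + 1/3*pi_B + 1/9*pi_C + 4/9*pi_D
with normalization: pi_A + pi_B + pi_C + pi_D = 1.

Using the first 3 balance equations plus normalization, the linear system A*pi = b is:
  [-7/9, 1/3, 1/9, 2/9] . pi = 0
  [2/9, -8/9, 2/3, 1/9] . pi = 0
  [4/9, 2/9, -8/9, 2/9] . pi = 0
  [1, 1, 1, 1] . pi = 1

Solving yields:
  pi_A = 91/404
  pi_B = 55/202
  pi_C = 99/404
  pi_D = 26/101

Verification (pi * P):
  91/404*2/9 + 55/202*1/3 + 99/404*1/9 + 26/101*2/9 = 91/404 = pi_A  (ok)
  91/404*2/9 + 55/202*1/9 + 99/404*2/3 + 26/101*1/9 = 55/202 = pi_B  (ok)
  91/404*4/9 + 55/202*2/9 + 99/404*1/9 + 26/101*2/9 = 99/404 = pi_C  (ok)
  91/404*1/9 + 55/202*1/3 + 99/404*1/9 + 26/101*4/9 = 26/101 = pi_D  (ok)

Answer: 91/404 55/202 99/404 26/101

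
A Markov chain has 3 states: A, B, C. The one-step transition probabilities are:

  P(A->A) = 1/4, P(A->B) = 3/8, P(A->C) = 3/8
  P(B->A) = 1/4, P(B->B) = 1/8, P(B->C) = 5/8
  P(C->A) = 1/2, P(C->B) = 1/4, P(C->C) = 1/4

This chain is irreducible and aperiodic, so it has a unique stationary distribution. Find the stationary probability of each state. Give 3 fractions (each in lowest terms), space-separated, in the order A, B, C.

Answer: 8/23 6/23 9/23

Derivation:
The stationary distribution satisfies pi = pi * P, i.e.:
  pi_A = 1/4*pi_A + 1/4*pi_B + 1/2*pi_C
  pi_B = 3/8*pi_A + 1/8*pi_B + 1/4*pi_C
  pi_C = 3/8*pi_A + 5/8*pi_B + 1/4*pi_C
with normalization: pi_A + pi_B + pi_C = 1.

Using the first 2 balance equations plus normalization, the linear system A*pi = b is:
  [-3/4, 1/4, 1/2] . pi = 0
  [3/8, -7/8, 1/4] . pi = 0
  [1, 1, 1] . pi = 1

Solving yields:
  pi_A = 8/23
  pi_B = 6/23
  pi_C = 9/23

Verification (pi * P):
  8/23*1/4 + 6/23*1/4 + 9/23*1/2 = 8/23 = pi_A  (ok)
  8/23*3/8 + 6/23*1/8 + 9/23*1/4 = 6/23 = pi_B  (ok)
  8/23*3/8 + 6/23*5/8 + 9/23*1/4 = 9/23 = pi_C  (ok)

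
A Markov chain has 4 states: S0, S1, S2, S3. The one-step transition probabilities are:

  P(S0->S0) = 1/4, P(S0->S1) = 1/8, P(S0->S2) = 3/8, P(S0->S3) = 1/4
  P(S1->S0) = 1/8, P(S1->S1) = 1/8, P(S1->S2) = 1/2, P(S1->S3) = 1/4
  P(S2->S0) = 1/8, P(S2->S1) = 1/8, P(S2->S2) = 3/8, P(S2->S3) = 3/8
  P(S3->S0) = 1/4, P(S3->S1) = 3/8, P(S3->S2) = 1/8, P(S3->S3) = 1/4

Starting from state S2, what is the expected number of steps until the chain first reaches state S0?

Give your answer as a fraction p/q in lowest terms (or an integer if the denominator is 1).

Let h_i = expected steps to first reach S0 from state i.
Boundary: h_S0 = 0.
First-step equations for the other states:
  h_S1 = 1 + 1/8*h_S0 + 1/8*h_S1 + 1/2*h_S2 + 1/4*h_S3
  h_S2 = 1 + 1/8*h_S0 + 1/8*h_S1 + 3/8*h_S2 + 3/8*h_S3
  h_S3 = 1 + 1/4*h_S0 + 3/8*h_S1 + 1/8*h_S2 + 1/4*h_S3

Substituting h_S0 = 0 and rearranging gives the linear system (I - Q) h = 1:
  [7/8, -1/2, -1/4] . (h_S1, h_S2, h_S3) = 1
  [-1/8, 5/8, -3/8] . (h_S1, h_S2, h_S3) = 1
  [-3/8, -1/8, 3/4] . (h_S1, h_S2, h_S3) = 1

Solving yields:
  h_S1 = 600/97
  h_S2 = 592/97
  h_S3 = 528/97

Starting state is S2, so the expected hitting time is h_S2 = 592/97.

Answer: 592/97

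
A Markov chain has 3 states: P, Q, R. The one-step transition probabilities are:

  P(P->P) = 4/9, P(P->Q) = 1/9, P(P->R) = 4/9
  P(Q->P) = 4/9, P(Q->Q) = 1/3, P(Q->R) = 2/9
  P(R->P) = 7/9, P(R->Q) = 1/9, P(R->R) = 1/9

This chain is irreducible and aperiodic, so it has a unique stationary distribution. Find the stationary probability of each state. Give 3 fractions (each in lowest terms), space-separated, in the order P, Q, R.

The stationary distribution satisfies pi = pi * P, i.e.:
  pi_P = 4/9*pi_P + 4/9*pi_Q + 7/9*pi_R
  pi_Q = 1/9*pi_P + 1/3*pi_Q + 1/9*pi_R
  pi_R = 4/9*pi_P + 2/9*pi_Q + 1/9*pi_R
with normalization: pi_P + pi_Q + pi_R = 1.

Using the first 2 balance equations plus normalization, the linear system A*pi = b is:
  [-5/9, 4/9, 7/9] . pi = 0
  [1/9, -2/3, 1/9] . pi = 0
  [1, 1, 1] . pi = 1

Solving yields:
  pi_P = 23/42
  pi_Q = 1/7
  pi_R = 13/42

Verification (pi * P):
  23/42*4/9 + 1/7*4/9 + 13/42*7/9 = 23/42 = pi_P  (ok)
  23/42*1/9 + 1/7*1/3 + 13/42*1/9 = 1/7 = pi_Q  (ok)
  23/42*4/9 + 1/7*2/9 + 13/42*1/9 = 13/42 = pi_R  (ok)

Answer: 23/42 1/7 13/42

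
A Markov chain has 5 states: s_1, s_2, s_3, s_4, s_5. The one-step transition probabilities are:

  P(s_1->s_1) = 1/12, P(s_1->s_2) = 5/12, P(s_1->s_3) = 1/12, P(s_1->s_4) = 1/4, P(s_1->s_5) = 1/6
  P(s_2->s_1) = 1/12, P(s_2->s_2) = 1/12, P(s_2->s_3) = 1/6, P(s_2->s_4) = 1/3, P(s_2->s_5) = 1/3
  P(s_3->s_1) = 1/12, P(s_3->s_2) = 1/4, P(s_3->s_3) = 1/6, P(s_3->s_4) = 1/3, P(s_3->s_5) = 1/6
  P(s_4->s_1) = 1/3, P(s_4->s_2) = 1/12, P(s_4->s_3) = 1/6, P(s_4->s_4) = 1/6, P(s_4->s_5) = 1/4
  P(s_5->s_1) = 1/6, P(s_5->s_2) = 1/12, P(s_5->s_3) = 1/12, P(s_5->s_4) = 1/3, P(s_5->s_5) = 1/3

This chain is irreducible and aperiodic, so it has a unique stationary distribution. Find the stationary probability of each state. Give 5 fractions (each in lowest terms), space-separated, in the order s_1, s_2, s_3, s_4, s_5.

The stationary distribution satisfies pi = pi * P, i.e.:
  pi_s_1 = 1/12*pi_s_1 + 1/12*pi_s_2 + 1/12*pi_s_3 + 1/3*pi_s_4 + 1/6*pi_s_5
  pi_s_2 = 5/12*pi_s_1 + 1/12*pi_s_2 + 1/4*pi_s_3 + 1/12*pi_s_4 + 1/12*pi_s_5
  pi_s_3 = 1/12*pi_s_1 + 1/6*pi_s_2 + 1/6*pi_s_3 + 1/6*pi_s_4 + 1/12*pi_s_5
  pi_s_4 = 1/4*pi_s_1 + 1/3*pi_s_2 + 1/3*pi_s_3 + 1/6*pi_s_4 + 1/3*pi_s_5
  pi_s_5 = 1/6*pi_s_1 + 1/3*pi_s_2 + 1/6*pi_s_3 + 1/4*pi_s_4 + 1/3*pi_s_5
with normalization: pi_s_1 + pi_s_2 + pi_s_3 + pi_s_4 + pi_s_5 = 1.

Using the first 4 balance equations plus normalization, the linear system A*pi = b is:
  [-11/12, 1/12, 1/12, 1/3, 1/6] . pi = 0
  [5/12, -11/12, 1/4, 1/12, 1/12] . pi = 0
  [1/12, 1/6, -5/6, 1/6, 1/12] . pi = 0
  [1/4, 1/3, 1/3, -5/6, 1/3] . pi = 0
  [1, 1, 1, 1, 1] . pi = 1

Solving yields:
  pi_s_1 = 2130/12289
  pi_s_2 = 4003/24578
  pi_s_3 = 3209/24578
  pi_s_4 = 3359/12289
  pi_s_5 = 3194/12289

Verification (pi * P):
  2130/12289*1/12 + 4003/24578*1/12 + 3209/24578*1/12 + 3359/12289*1/3 + 3194/12289*1/6 = 2130/12289 = pi_s_1  (ok)
  2130/12289*5/12 + 4003/24578*1/12 + 3209/24578*1/4 + 3359/12289*1/12 + 3194/12289*1/12 = 4003/24578 = pi_s_2  (ok)
  2130/12289*1/12 + 4003/24578*1/6 + 3209/24578*1/6 + 3359/12289*1/6 + 3194/12289*1/12 = 3209/24578 = pi_s_3  (ok)
  2130/12289*1/4 + 4003/24578*1/3 + 3209/24578*1/3 + 3359/12289*1/6 + 3194/12289*1/3 = 3359/12289 = pi_s_4  (ok)
  2130/12289*1/6 + 4003/24578*1/3 + 3209/24578*1/6 + 3359/12289*1/4 + 3194/12289*1/3 = 3194/12289 = pi_s_5  (ok)

Answer: 2130/12289 4003/24578 3209/24578 3359/12289 3194/12289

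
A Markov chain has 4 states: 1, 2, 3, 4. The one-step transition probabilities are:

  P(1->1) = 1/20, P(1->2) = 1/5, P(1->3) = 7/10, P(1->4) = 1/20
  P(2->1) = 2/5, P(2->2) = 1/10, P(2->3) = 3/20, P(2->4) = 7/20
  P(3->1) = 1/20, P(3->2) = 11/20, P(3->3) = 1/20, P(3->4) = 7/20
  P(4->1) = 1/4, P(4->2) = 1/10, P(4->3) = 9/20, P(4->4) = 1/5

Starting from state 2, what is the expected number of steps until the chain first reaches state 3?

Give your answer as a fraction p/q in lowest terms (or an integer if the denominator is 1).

Answer: 3015/1112

Derivation:
Let h_i = expected steps to first reach 3 from state i.
Boundary: h_3 = 0.
First-step equations for the other states:
  h_1 = 1 + 1/20*h_1 + 1/5*h_2 + 7/10*h_3 + 1/20*h_4
  h_2 = 1 + 2/5*h_1 + 1/10*h_2 + 3/20*h_3 + 7/20*h_4
  h_4 = 1 + 1/4*h_1 + 1/10*h_2 + 9/20*h_3 + 1/5*h_4

Substituting h_3 = 0 and rearranging gives the linear system (I - Q) h = 1:
  [19/20, -1/5, -1/20] . (h_1, h_2, h_4) = 1
  [-2/5, 9/10, -7/20] . (h_1, h_2, h_4) = 1
  [-1/4, -1/10, 4/5] . (h_1, h_2, h_4) = 1

Solving yields:
  h_1 = 965/556
  h_2 = 3015/1112
  h_4 = 1185/556

Starting state is 2, so the expected hitting time is h_2 = 3015/1112.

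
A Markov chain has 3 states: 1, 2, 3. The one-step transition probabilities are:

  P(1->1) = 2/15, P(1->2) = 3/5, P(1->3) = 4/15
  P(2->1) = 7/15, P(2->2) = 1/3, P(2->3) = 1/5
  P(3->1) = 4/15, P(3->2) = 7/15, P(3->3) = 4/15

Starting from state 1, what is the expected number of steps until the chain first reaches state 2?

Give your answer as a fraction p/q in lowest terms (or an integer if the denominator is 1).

Answer: 225/127

Derivation:
Let h_i = expected steps to first reach 2 from state i.
Boundary: h_2 = 0.
First-step equations for the other states:
  h_1 = 1 + 2/15*h_1 + 3/5*h_2 + 4/15*h_3
  h_3 = 1 + 4/15*h_1 + 7/15*h_2 + 4/15*h_3

Substituting h_2 = 0 and rearranging gives the linear system (I - Q) h = 1:
  [13/15, -4/15] . (h_1, h_3) = 1
  [-4/15, 11/15] . (h_1, h_3) = 1

Solving yields:
  h_1 = 225/127
  h_3 = 255/127

Starting state is 1, so the expected hitting time is h_1 = 225/127.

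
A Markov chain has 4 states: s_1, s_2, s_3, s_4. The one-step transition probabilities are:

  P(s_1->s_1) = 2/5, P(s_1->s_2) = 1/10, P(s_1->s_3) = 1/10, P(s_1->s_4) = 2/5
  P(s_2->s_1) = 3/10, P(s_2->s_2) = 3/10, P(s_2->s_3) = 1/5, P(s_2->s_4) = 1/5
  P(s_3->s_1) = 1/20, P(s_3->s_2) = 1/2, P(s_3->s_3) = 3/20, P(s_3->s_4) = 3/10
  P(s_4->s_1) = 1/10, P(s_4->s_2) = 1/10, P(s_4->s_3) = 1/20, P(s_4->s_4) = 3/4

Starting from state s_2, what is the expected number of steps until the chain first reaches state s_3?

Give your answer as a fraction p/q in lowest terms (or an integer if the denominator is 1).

Let h_i = expected steps to first reach s_3 from state i.
Boundary: h_s_3 = 0.
First-step equations for the other states:
  h_s_1 = 1 + 2/5*h_s_1 + 1/10*h_s_2 + 1/10*h_s_3 + 2/5*h_s_4
  h_s_2 = 1 + 3/10*h_s_1 + 3/10*h_s_2 + 1/5*h_s_3 + 1/5*h_s_4
  h_s_4 = 1 + 1/10*h_s_1 + 1/10*h_s_2 + 1/20*h_s_3 + 3/4*h_s_4

Substituting h_s_3 = 0 and rearranging gives the linear system (I - Q) h = 1:
  [3/5, -1/10, -2/5] . (h_s_1, h_s_2, h_s_4) = 1
  [-3/10, 7/10, -1/5] . (h_s_1, h_s_2, h_s_4) = 1
  [-1/10, -1/10, 1/4] . (h_s_1, h_s_2, h_s_4) = 1

Solving yields:
  h_s_1 = 1040/87
  h_s_2 = 890/87
  h_s_4 = 1120/87

Starting state is s_2, so the expected hitting time is h_s_2 = 890/87.

Answer: 890/87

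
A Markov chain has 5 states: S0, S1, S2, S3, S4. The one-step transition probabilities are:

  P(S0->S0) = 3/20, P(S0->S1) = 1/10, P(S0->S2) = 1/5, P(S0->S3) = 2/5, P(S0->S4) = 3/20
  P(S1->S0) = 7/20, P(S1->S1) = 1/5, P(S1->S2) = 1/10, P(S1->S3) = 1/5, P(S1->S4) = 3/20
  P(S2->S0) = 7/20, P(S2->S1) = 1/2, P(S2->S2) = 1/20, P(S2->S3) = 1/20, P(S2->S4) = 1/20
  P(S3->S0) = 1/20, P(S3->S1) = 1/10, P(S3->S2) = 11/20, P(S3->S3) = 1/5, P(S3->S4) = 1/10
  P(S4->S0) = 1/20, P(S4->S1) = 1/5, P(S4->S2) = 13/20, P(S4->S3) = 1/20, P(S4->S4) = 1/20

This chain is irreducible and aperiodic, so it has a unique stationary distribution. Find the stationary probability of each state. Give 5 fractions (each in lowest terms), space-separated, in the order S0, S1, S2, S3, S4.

Answer: 27517/126246 9885/42082 31855/126246 11995/63123 13229/126246

Derivation:
The stationary distribution satisfies pi = pi * P, i.e.:
  pi_S0 = 3/20*pi_S0 + 7/20*pi_S1 + 7/20*pi_S2 + 1/20*pi_S3 + 1/20*pi_S4
  pi_S1 = 1/10*pi_S0 + 1/5*pi_S1 + 1/2*pi_S2 + 1/10*pi_S3 + 1/5*pi_S4
  pi_S2 = 1/5*pi_S0 + 1/10*pi_S1 + 1/20*pi_S2 + 11/20*pi_S3 + 13/20*pi_S4
  pi_S3 = 2/5*pi_S0 + 1/5*pi_S1 + 1/20*pi_S2 + 1/5*pi_S3 + 1/20*pi_S4
  pi_S4 = 3/20*pi_S0 + 3/20*pi_S1 + 1/20*pi_S2 + 1/10*pi_S3 + 1/20*pi_S4
with normalization: pi_S0 + pi_S1 + pi_S2 + pi_S3 + pi_S4 = 1.

Using the first 4 balance equations plus normalization, the linear system A*pi = b is:
  [-17/20, 7/20, 7/20, 1/20, 1/20] . pi = 0
  [1/10, -4/5, 1/2, 1/10, 1/5] . pi = 0
  [1/5, 1/10, -19/20, 11/20, 13/20] . pi = 0
  [2/5, 1/5, 1/20, -4/5, 1/20] . pi = 0
  [1, 1, 1, 1, 1] . pi = 1

Solving yields:
  pi_S0 = 27517/126246
  pi_S1 = 9885/42082
  pi_S2 = 31855/126246
  pi_S3 = 11995/63123
  pi_S4 = 13229/126246

Verification (pi * P):
  27517/126246*3/20 + 9885/42082*7/20 + 31855/126246*7/20 + 11995/63123*1/20 + 13229/126246*1/20 = 27517/126246 = pi_S0  (ok)
  27517/126246*1/10 + 9885/42082*1/5 + 31855/126246*1/2 + 11995/63123*1/10 + 13229/126246*1/5 = 9885/42082 = pi_S1  (ok)
  27517/126246*1/5 + 9885/42082*1/10 + 31855/126246*1/20 + 11995/63123*11/20 + 13229/126246*13/20 = 31855/126246 = pi_S2  (ok)
  27517/126246*2/5 + 9885/42082*1/5 + 31855/126246*1/20 + 11995/63123*1/5 + 13229/126246*1/20 = 11995/63123 = pi_S3  (ok)
  27517/126246*3/20 + 9885/42082*3/20 + 31855/126246*1/20 + 11995/63123*1/10 + 13229/126246*1/20 = 13229/126246 = pi_S4  (ok)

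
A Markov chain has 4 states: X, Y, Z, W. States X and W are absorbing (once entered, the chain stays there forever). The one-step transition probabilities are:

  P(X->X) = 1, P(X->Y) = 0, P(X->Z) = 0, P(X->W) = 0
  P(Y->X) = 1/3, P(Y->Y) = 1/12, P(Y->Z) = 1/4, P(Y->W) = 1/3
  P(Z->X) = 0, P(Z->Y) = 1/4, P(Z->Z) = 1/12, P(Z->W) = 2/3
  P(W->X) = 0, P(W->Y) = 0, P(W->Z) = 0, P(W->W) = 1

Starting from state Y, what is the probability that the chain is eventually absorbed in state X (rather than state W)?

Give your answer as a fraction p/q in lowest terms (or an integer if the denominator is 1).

Let a_i = P(absorbed in X | start in state i).
Boundary conditions: a_X = 1, a_W = 0.
For each transient state i, a_i = sum_j P(i->j) * a_j:
  a_Y = 1/3*a_X + 1/12*a_Y + 1/4*a_Z + 1/3*a_W
  a_Z = 0*a_X + 1/4*a_Y + 1/12*a_Z + 2/3*a_W

Substituting a_X = 1 and a_W = 0, rearrange to (I - Q) a = r where r[i] = P(i -> X):
  [11/12, -1/4] . (a_Y, a_Z) = 1/3
  [-1/4, 11/12] . (a_Y, a_Z) = 0

Solving yields:
  a_Y = 11/28
  a_Z = 3/28

Starting state is Y, so the absorption probability is a_Y = 11/28.

Answer: 11/28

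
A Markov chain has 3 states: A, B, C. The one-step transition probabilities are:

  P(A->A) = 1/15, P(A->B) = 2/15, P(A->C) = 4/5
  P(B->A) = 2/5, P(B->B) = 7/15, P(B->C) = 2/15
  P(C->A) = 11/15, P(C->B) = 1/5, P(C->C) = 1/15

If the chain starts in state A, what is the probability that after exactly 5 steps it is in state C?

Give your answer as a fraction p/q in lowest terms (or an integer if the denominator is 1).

Computing P^5 by repeated multiplication:
P^1 =
  A: [1/15, 2/15, 4/5]
  B: [2/5, 7/15, 2/15]
  C: [11/15, 1/5, 1/15]
P^2 =
  A: [29/45, 52/225, 28/225]
  B: [14/45, 67/225, 88/225]
  C: [8/45, 46/225, 139/225]
P^3 =
  A: [17/75, 82/375, 208/375]
  B: [32/75, 97/375, 118/375]
  C: [41/75, 91/375, 79/375]
P^4 =
  A: [191/375, 152/625, 464/1875]
  B: [136/375, 451/1875, 248/625]
  C: [36/125, 428/1875, 907/1875]
P^5 =
  A: [1759/5625, 6494/28125, 12836/28125]
  B: [2314/5625, 6749/28125, 9806/28125]
  C: [2617/5625, 6797/28125, 8243/28125]

(P^5)[A -> C] = 12836/28125

Answer: 12836/28125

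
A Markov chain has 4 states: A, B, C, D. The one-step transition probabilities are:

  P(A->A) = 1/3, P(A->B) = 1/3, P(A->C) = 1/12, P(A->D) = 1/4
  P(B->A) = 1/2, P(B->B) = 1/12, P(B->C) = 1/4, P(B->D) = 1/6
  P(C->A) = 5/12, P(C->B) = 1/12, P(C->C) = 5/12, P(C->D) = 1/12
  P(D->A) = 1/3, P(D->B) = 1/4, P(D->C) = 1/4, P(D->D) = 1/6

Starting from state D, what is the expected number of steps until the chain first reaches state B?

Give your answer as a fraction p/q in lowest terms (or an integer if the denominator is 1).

Let h_i = expected steps to first reach B from state i.
Boundary: h_B = 0.
First-step equations for the other states:
  h_A = 1 + 1/3*h_A + 1/3*h_B + 1/12*h_C + 1/4*h_D
  h_C = 1 + 5/12*h_A + 1/12*h_B + 5/12*h_C + 1/12*h_D
  h_D = 1 + 1/3*h_A + 1/4*h_B + 1/4*h_C + 1/6*h_D

Substituting h_B = 0 and rearranging gives the linear system (I - Q) h = 1:
  [2/3, -1/12, -1/4] . (h_A, h_C, h_D) = 1
  [-5/12, 7/12, -1/12] . (h_A, h_C, h_D) = 1
  [-1/3, -1/4, 5/6] . (h_A, h_C, h_D) = 1

Solving yields:
  h_A = 1296/353
  h_C = 1740/353
  h_D = 1464/353

Starting state is D, so the expected hitting time is h_D = 1464/353.

Answer: 1464/353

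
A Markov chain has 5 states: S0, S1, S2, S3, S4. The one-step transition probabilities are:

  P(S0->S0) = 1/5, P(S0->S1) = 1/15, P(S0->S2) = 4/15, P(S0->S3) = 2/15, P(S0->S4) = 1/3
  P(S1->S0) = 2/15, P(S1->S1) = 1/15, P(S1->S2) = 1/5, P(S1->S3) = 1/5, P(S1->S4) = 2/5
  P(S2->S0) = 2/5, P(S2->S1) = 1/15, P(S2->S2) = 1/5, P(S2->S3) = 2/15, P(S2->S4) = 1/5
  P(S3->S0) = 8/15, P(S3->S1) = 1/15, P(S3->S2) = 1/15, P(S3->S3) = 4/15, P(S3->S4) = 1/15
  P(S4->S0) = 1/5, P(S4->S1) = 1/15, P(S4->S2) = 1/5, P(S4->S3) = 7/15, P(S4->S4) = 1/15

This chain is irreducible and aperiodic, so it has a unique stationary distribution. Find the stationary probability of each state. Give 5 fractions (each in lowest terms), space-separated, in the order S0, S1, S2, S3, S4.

Answer: 9857/31620 1/15 1997/10540 3713/15810 3119/15810

Derivation:
The stationary distribution satisfies pi = pi * P, i.e.:
  pi_S0 = 1/5*pi_S0 + 2/15*pi_S1 + 2/5*pi_S2 + 8/15*pi_S3 + 1/5*pi_S4
  pi_S1 = 1/15*pi_S0 + 1/15*pi_S1 + 1/15*pi_S2 + 1/15*pi_S3 + 1/15*pi_S4
  pi_S2 = 4/15*pi_S0 + 1/5*pi_S1 + 1/5*pi_S2 + 1/15*pi_S3 + 1/5*pi_S4
  pi_S3 = 2/15*pi_S0 + 1/5*pi_S1 + 2/15*pi_S2 + 4/15*pi_S3 + 7/15*pi_S4
  pi_S4 = 1/3*pi_S0 + 2/5*pi_S1 + 1/5*pi_S2 + 1/15*pi_S3 + 1/15*pi_S4
with normalization: pi_S0 + pi_S1 + pi_S2 + pi_S3 + pi_S4 = 1.

Using the first 4 balance equations plus normalization, the linear system A*pi = b is:
  [-4/5, 2/15, 2/5, 8/15, 1/5] . pi = 0
  [1/15, -14/15, 1/15, 1/15, 1/15] . pi = 0
  [4/15, 1/5, -4/5, 1/15, 1/5] . pi = 0
  [2/15, 1/5, 2/15, -11/15, 7/15] . pi = 0
  [1, 1, 1, 1, 1] . pi = 1

Solving yields:
  pi_S0 = 9857/31620
  pi_S1 = 1/15
  pi_S2 = 1997/10540
  pi_S3 = 3713/15810
  pi_S4 = 3119/15810

Verification (pi * P):
  9857/31620*1/5 + 1/15*2/15 + 1997/10540*2/5 + 3713/15810*8/15 + 3119/15810*1/5 = 9857/31620 = pi_S0  (ok)
  9857/31620*1/15 + 1/15*1/15 + 1997/10540*1/15 + 3713/15810*1/15 + 3119/15810*1/15 = 1/15 = pi_S1  (ok)
  9857/31620*4/15 + 1/15*1/5 + 1997/10540*1/5 + 3713/15810*1/15 + 3119/15810*1/5 = 1997/10540 = pi_S2  (ok)
  9857/31620*2/15 + 1/15*1/5 + 1997/10540*2/15 + 3713/15810*4/15 + 3119/15810*7/15 = 3713/15810 = pi_S3  (ok)
  9857/31620*1/3 + 1/15*2/5 + 1997/10540*1/5 + 3713/15810*1/15 + 3119/15810*1/15 = 3119/15810 = pi_S4  (ok)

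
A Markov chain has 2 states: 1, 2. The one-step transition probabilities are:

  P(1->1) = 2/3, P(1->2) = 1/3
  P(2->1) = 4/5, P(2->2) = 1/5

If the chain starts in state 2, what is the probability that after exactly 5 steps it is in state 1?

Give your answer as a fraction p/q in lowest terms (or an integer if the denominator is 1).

Computing P^5 by repeated multiplication:
P^1 =
  1: [2/3, 1/3]
  2: [4/5, 1/5]
P^2 =
  1: [32/45, 13/45]
  2: [52/75, 23/75]
P^3 =
  1: [476/675, 199/675]
  2: [796/1125, 329/1125]
P^4 =
  1: [7148/10125, 2977/10125]
  2: [11908/16875, 4967/16875]
P^5 =
  1: [107204/151875, 44671/151875]
  2: [178684/253125, 74441/253125]

(P^5)[2 -> 1] = 178684/253125

Answer: 178684/253125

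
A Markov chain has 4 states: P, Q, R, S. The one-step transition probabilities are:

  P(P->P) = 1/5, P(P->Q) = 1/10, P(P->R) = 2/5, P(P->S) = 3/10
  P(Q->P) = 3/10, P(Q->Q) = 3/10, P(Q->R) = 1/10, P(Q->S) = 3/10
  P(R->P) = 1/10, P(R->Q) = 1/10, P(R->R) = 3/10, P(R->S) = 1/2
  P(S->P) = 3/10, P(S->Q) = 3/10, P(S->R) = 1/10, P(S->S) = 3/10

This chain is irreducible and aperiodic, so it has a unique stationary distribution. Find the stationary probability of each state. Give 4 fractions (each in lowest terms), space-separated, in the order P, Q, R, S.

Answer: 11/47 99/470 10/47 161/470

Derivation:
The stationary distribution satisfies pi = pi * P, i.e.:
  pi_P = 1/5*pi_P + 3/10*pi_Q + 1/10*pi_R + 3/10*pi_S
  pi_Q = 1/10*pi_P + 3/10*pi_Q + 1/10*pi_R + 3/10*pi_S
  pi_R = 2/5*pi_P + 1/10*pi_Q + 3/10*pi_R + 1/10*pi_S
  pi_S = 3/10*pi_P + 3/10*pi_Q + 1/2*pi_R + 3/10*pi_S
with normalization: pi_P + pi_Q + pi_R + pi_S = 1.

Using the first 3 balance equations plus normalization, the linear system A*pi = b is:
  [-4/5, 3/10, 1/10, 3/10] . pi = 0
  [1/10, -7/10, 1/10, 3/10] . pi = 0
  [2/5, 1/10, -7/10, 1/10] . pi = 0
  [1, 1, 1, 1] . pi = 1

Solving yields:
  pi_P = 11/47
  pi_Q = 99/470
  pi_R = 10/47
  pi_S = 161/470

Verification (pi * P):
  11/47*1/5 + 99/470*3/10 + 10/47*1/10 + 161/470*3/10 = 11/47 = pi_P  (ok)
  11/47*1/10 + 99/470*3/10 + 10/47*1/10 + 161/470*3/10 = 99/470 = pi_Q  (ok)
  11/47*2/5 + 99/470*1/10 + 10/47*3/10 + 161/470*1/10 = 10/47 = pi_R  (ok)
  11/47*3/10 + 99/470*3/10 + 10/47*1/2 + 161/470*3/10 = 161/470 = pi_S  (ok)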